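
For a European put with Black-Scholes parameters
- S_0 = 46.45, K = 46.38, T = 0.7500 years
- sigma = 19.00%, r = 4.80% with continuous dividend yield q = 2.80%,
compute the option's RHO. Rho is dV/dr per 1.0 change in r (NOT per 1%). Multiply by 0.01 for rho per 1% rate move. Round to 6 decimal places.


d1 = 0.1825984689; d2 = 0.0180536422
phi(d1) = 0.3923466049; exp(-qT) = 0.9792189646; exp(-rT) = 0.9646402935
N(-d2) = 0.4927980300
Rho = -K*T*exp(-rT)*N(-d2) = -46.3800 * 0.7500 * 0.9646402935 * 0.4927980300 = -16.535844

Answer: Rho = -16.535844


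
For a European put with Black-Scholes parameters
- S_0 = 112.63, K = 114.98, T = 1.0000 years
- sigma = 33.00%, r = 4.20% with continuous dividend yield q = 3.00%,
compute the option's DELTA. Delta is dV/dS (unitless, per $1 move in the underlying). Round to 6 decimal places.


d1 = 0.1387876056; d2 = -0.1912123944
phi(d1) = 0.3951185103; exp(-qT) = 0.9704455335; exp(-rT) = 0.9588697806
N(-d1) = 0.4448089942
Delta = -exp(-qT) * N(-d1) = -0.9704455335 * 0.4448089942 = -0.431663

Answer: Delta = -0.431663


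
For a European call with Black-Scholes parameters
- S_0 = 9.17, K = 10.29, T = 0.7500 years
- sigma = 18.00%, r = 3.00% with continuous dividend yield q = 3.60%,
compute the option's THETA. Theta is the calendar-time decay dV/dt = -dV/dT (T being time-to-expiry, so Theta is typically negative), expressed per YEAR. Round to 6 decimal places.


d1 = -0.6901597876; d2 = -0.8460443603
phi(d1) = 0.3143969877; exp(-qT) = 0.9733612415; exp(-rT) = 0.9777512372
Theta = -S*exp(-qT)*phi(d1)*sigma/(2*sqrt(T)) - r*K*exp(-rT)*N(d2) + q*S*exp(-qT)*N(d1)
N(d1) = 0.2450468542; N(d2) = 0.1987639990; sqrt(T) = 0.8660254038
Term 1 = -9.1700 * 0.9733612415 * 0.3143969877 * 0.1800 / (2 * 0.8660254038) = -0.2916309675
Term 2 = -0.0300 * 10.2900 * 0.9777512372 * 0.1987639990 = -0.0599932970
Term 3 = 0.0360 * 9.1700 * 0.9733612415 * 0.2450468542 = 0.0787399287
Theta = -0.2916309675 + (-0.0599932970) + (0.0787399287) = -0.272884

Answer: Theta = -0.272884


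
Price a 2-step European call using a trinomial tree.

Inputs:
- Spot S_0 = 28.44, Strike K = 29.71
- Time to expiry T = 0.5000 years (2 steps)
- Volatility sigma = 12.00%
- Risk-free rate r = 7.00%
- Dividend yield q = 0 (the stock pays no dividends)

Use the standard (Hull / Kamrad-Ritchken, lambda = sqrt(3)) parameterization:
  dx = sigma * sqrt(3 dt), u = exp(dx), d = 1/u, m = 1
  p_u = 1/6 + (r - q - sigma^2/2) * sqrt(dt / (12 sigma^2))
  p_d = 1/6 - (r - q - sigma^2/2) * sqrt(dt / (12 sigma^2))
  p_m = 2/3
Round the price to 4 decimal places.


Answer: Price = V(0,0) = 0.8754

Derivation:
dt = T/N = 0.250000; dx = sigma*sqrt(3*dt) = 0.103923
u = exp(dx) = 1.109515; d = 1/u = 0.901295
p_u = 0.242203, p_m = 0.666667, p_d = 0.091130
Discount per step: exp(-r*dt) = 0.982652
Stock lattice S(k, j) with j the centered position index:
  k=0: S(0,+0) = 28.4400
  k=1: S(1,-1) = 25.6328; S(1,+0) = 28.4400; S(1,+1) = 31.5546
  k=2: S(2,-2) = 23.1027; S(2,-1) = 25.6328; S(2,+0) = 28.4400; S(2,+1) = 31.5546; S(2,+2) = 35.0103
Terminal payoffs V(N, j) = max(S_T - K, 0):
  V(2,-2) = 0.000000; V(2,-1) = 0.000000; V(2,+0) = 0.000000; V(2,+1) = 1.844609; V(2,+2) = 5.300314
Backward induction: V(k, j) = exp(-r*dt) * [p_u * V(k+1, j+1) + p_m * V(k+1, j) + p_d * V(k+1, j-1)]
  V(1,-1) = exp(-r*dt) * [p_u*0.000000 + p_m*0.000000 + p_d*0.000000] = 0.000000
  V(1,+0) = exp(-r*dt) * [p_u*1.844609 + p_m*0.000000 + p_d*0.000000] = 0.439020
  V(1,+1) = exp(-r*dt) * [p_u*5.300314 + p_m*1.844609 + p_d*0.000000] = 2.469889
  V(0,+0) = exp(-r*dt) * [p_u*2.469889 + p_m*0.439020 + p_d*0.000000] = 0.875440


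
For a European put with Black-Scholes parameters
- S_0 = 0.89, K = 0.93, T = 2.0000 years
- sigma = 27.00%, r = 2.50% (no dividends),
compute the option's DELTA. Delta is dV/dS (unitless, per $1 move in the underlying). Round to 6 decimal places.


Answer: Delta = -0.418111

Derivation:
d1 = 0.2067288915; d2 = -0.1751087703
phi(d1) = 0.3905079503; exp(-qT) = 1.0000000000; exp(-rT) = 0.9512294245
N(-d1) = 0.4181107963
Delta = -exp(-qT) * N(-d1) = -1.0000000000 * 0.4181107963 = -0.418111


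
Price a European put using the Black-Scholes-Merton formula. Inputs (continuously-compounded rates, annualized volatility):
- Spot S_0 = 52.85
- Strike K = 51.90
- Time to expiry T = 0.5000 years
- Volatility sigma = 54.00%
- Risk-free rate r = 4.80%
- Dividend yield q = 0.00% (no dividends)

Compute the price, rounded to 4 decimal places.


d1 = (ln(S/K) + (r - q + 0.5*sigma^2) * T) / (sigma * sqrt(T)) = 0.30127704
d2 = d1 - sigma * sqrt(T) = -0.08056062
exp(-rT) = 0.97628571; exp(-qT) = 1.00000000
P = K * exp(-rT) * N(-d2) - S_0 * exp(-qT) * N(-d1)
N(-d1) = 0.38160162; N(-d2) = 0.53210431
P = 51.9000 * 0.97628571 * 0.53210431 - 52.8500 * 1.00000000 * 0.38160162 = 6.7937

Answer: Price = 6.7937


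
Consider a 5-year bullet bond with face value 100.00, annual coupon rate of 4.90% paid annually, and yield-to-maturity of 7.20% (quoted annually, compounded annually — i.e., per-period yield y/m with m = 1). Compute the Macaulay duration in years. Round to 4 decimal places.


Answer: Macaulay duration = 4.5284 years

Derivation:
Coupon per period c = face * coupon_rate / m = 4.900000
Periods per year m = 1; per-period yield y/m = 0.072000
Number of cashflows N = 5
Cashflows (t years, CF_t, discount factor 1/(1+y/m)^(m*t), PV):
  t = 1.0000: CF_t = 4.900000, DF = 0.932836, PV = 4.570896
  t = 2.0000: CF_t = 4.900000, DF = 0.870183, PV = 4.263895
  t = 3.0000: CF_t = 4.900000, DF = 0.811738, PV = 3.977514
  t = 4.0000: CF_t = 4.900000, DF = 0.757218, PV = 3.710368
  t = 5.0000: CF_t = 104.900000, DF = 0.706360, PV = 74.097160
Price P = sum_t PV_t = 90.619832
Macaulay numerator sum_t t * PV_t:
  t * PV_t at t = 1.0000: 4.570896
  t * PV_t at t = 2.0000: 8.527790
  t * PV_t at t = 3.0000: 11.932542
  t * PV_t at t = 4.0000: 14.841470
  t * PV_t at t = 5.0000: 370.485799
Macaulay duration D = (sum_t t * PV_t) / P = 410.358497 / 90.619832 = 4.528352


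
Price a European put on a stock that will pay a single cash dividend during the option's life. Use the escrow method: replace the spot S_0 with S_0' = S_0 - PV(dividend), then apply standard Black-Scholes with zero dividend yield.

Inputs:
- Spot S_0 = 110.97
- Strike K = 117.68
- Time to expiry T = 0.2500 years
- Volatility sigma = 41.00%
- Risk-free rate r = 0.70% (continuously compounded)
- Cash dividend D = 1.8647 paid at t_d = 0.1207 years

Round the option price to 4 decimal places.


Answer: Price = 14.0247

Derivation:
PV(D) = D * exp(-r * t_d) = 1.8647 * 0.99915546 = 1.86312518
S_0' = S_0 - PV(D) = 110.9700 - 1.86312518 = 109.10687482
d1 = (ln(S_0'/K) + (r + sigma^2/2)*T) / (sigma*sqrt(T)) = -0.25794474
d2 = d1 - sigma*sqrt(T) = -0.46294474
exp(-rT) = 0.99825153
N(-d1) = 0.60177522; N(-d2) = 0.67829801
P = K * exp(-rT) * N(-d2) - S_0' * N(-d1) = 117.6800 * 0.99825153 * 0.67829801 - 109.10687482 * 0.60177522 = 14.0247


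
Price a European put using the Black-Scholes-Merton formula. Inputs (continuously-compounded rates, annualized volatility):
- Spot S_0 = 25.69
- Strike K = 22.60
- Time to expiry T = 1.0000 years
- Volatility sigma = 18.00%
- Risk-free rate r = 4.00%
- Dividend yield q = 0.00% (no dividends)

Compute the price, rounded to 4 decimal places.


d1 = (ln(S/K) + (r - q + 0.5*sigma^2) * T) / (sigma * sqrt(T)) = 1.02417725
d2 = d1 - sigma * sqrt(T) = 0.84417725
exp(-rT) = 0.96078944; exp(-qT) = 1.00000000
P = K * exp(-rT) * N(-d2) - S_0 * exp(-qT) * N(-d1)
N(-d1) = 0.15287578; N(-d2) = 0.19928518
P = 22.6000 * 0.96078944 * 0.19928518 - 25.6900 * 1.00000000 * 0.15287578 = 0.3999

Answer: Price = 0.3999


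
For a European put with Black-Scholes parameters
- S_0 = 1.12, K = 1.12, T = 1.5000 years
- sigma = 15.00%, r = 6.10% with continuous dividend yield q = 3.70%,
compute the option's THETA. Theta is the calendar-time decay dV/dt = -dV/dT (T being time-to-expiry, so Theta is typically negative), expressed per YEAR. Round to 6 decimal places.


d1 = 0.2878150448; d2 = 0.1041033141
phi(d1) = 0.3827561092; exp(-qT) = 0.9460120237; exp(-rT) = 0.9125613162
Theta = -S*exp(-qT)*phi(d1)*sigma/(2*sqrt(T)) + r*K*exp(-rT)*N(-d2) - q*S*exp(-qT)*N(-d1)
N(-d1) = 0.3867441602; N(-d2) = 0.4585436805; sqrt(T) = 1.2247448714
Term 1 = -1.1200 * 0.9460120237 * 0.3827561092 * 0.1500 / (2 * 1.2247448714) = -0.0248343298
Term 2 = 0.0610 * 1.1200 * 0.9125613162 * 0.4585436805 = 0.0285884510
Term 3 = -0.0370 * 1.1200 * 0.9460120237 * 0.3867441602 = -0.0151614301
Theta = -0.0248343298 + (0.0285884510) + (-0.0151614301) = -0.011407

Answer: Theta = -0.011407


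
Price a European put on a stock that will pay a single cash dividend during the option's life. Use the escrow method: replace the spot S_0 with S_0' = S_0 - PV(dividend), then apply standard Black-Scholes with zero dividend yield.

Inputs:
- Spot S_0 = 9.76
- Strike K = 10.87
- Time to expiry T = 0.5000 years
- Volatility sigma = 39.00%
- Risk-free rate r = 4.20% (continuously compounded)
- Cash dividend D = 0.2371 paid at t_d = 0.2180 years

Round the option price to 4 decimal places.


PV(D) = D * exp(-r * t_d) = 0.2371 * 0.99088579 = 0.23493902
S_0' = S_0 - PV(D) = 9.7600 - 0.23493902 = 9.52506098
d1 = (ln(S_0'/K) + (r + sigma^2/2)*T) / (sigma*sqrt(T)) = -0.26491258
d2 = d1 - sigma*sqrt(T) = -0.54068423
exp(-rT) = 0.97921896
N(-d1) = 0.60446160; N(-d2) = 0.70563737
P = K * exp(-rT) * N(-d2) - S_0' * N(-d1) = 10.8700 * 0.97921896 * 0.70563737 - 9.52506098 * 0.60446160 = 1.7533

Answer: Price = 1.7533


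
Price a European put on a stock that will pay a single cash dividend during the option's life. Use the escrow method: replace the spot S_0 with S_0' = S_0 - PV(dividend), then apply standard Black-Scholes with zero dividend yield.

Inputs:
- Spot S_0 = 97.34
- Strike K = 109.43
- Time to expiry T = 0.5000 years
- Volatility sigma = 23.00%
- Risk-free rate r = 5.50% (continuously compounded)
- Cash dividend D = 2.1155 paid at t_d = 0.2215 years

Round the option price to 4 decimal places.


PV(D) = D * exp(-r * t_d) = 2.1155 * 0.98789141 = 2.08988427
S_0' = S_0 - PV(D) = 97.3400 - 2.08988427 = 95.25011573
d1 = (ln(S_0'/K) + (r + sigma^2/2)*T) / (sigma*sqrt(T)) = -0.60290904
d2 = d1 - sigma*sqrt(T) = -0.76554360
exp(-rT) = 0.97287468
N(-d1) = 0.72671540; N(-d2) = 0.77802604
P = K * exp(-rT) * N(-d2) - S_0' * N(-d1) = 109.4300 * 0.97287468 * 0.77802604 - 95.25011573 * 0.72671540 = 13.6102

Answer: Price = 13.6102


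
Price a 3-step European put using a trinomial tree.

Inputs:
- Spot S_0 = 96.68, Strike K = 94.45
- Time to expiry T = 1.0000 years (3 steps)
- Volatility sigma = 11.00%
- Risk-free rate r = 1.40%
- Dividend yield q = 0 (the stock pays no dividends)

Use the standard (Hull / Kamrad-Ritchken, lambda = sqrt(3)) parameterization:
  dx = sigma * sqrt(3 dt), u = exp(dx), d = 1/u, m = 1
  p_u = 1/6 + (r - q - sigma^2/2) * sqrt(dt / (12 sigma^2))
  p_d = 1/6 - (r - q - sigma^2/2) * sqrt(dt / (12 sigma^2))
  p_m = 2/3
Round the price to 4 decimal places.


Answer: Price = V(0,0) = 2.5791

Derivation:
dt = T/N = 0.333333; dx = sigma*sqrt(3*dt) = 0.110000
u = exp(dx) = 1.116278; d = 1/u = 0.895834
p_u = 0.178712, p_m = 0.666667, p_d = 0.154621
Discount per step: exp(-r*dt) = 0.995344
Stock lattice S(k, j) with j the centered position index:
  k=0: S(0,+0) = 96.6800
  k=1: S(1,-1) = 86.6092; S(1,+0) = 96.6800; S(1,+1) = 107.9218
  k=2: S(2,-2) = 77.5875; S(2,-1) = 86.6092; S(2,+0) = 96.6800; S(2,+1) = 107.9218; S(2,+2) = 120.4707
  k=3: S(3,-3) = 69.5055; S(3,-2) = 77.5875; S(3,-1) = 86.6092; S(3,+0) = 96.6800; S(3,+1) = 107.9218; S(3,+2) = 120.4707; S(3,+3) = 134.4788
Terminal payoffs V(N, j) = max(K - S_T, 0):
  V(3,-3) = 24.944453; V(3,-2) = 16.862483; V(3,-1) = 7.840756; V(3,+0) = 0.000000; V(3,+1) = 0.000000; V(3,+2) = 0.000000; V(3,+3) = 0.000000
Backward induction: V(k, j) = exp(-r*dt) * [p_u * V(k+1, j+1) + p_m * V(k+1, j) + p_d * V(k+1, j-1)]
  V(2,-2) = exp(-r*dt) * [p_u*7.840756 + p_m*16.862483 + p_d*24.944453] = 16.423015
  V(2,-1) = exp(-r*dt) * [p_u*0.000000 + p_m*7.840756 + p_d*16.862483] = 7.797992
  V(2,+0) = exp(-r*dt) * [p_u*0.000000 + p_m*0.000000 + p_d*7.840756] = 1.206703
  V(2,+1) = exp(-r*dt) * [p_u*0.000000 + p_m*0.000000 + p_d*0.000000] = 0.000000
  V(2,+2) = exp(-r*dt) * [p_u*0.000000 + p_m*0.000000 + p_d*0.000000] = 0.000000
  V(1,-1) = exp(-r*dt) * [p_u*1.206703 + p_m*7.797992 + p_d*16.423015] = 7.916630
  V(1,+0) = exp(-r*dt) * [p_u*0.000000 + p_m*1.206703 + p_d*7.797992] = 2.000844
  V(1,+1) = exp(-r*dt) * [p_u*0.000000 + p_m*0.000000 + p_d*1.206703] = 0.185713
  V(0,+0) = exp(-r*dt) * [p_u*0.185713 + p_m*2.000844 + p_d*7.916630] = 2.579100


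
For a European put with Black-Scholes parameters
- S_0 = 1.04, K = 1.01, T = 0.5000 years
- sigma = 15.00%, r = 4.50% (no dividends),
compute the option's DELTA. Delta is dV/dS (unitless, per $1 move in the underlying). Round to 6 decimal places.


d1 = 0.5411288538; d2 = 0.4350628366
phi(d1) = 0.3446076514; exp(-qT) = 1.0000000000; exp(-rT) = 0.9777512372
N(-d1) = 0.2942093858
Delta = -exp(-qT) * N(-d1) = -1.0000000000 * 0.2942093858 = -0.294209

Answer: Delta = -0.294209


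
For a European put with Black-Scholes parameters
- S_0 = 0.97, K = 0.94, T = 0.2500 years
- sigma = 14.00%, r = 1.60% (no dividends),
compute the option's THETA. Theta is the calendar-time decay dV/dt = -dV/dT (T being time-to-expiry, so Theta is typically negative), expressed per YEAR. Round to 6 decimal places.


d1 = 0.5409456605; d2 = 0.4709456605
phi(d1) = 0.3446418087; exp(-qT) = 1.0000000000; exp(-rT) = 0.9960079893
Theta = -S*exp(-qT)*phi(d1)*sigma/(2*sqrt(T)) + r*K*exp(-rT)*N(-d2) - q*S*exp(-qT)*N(-d1)
N(-d1) = 0.2942725188; N(-d2) = 0.3188397700; sqrt(T) = 0.5000000000
Term 1 = -0.9700 * 1.0000000000 * 0.3446418087 * 0.1400 / (2 * 0.5000000000) = -0.0468023576
Term 2 = 0.0160 * 0.9400 * 0.9960079893 * 0.3188397700 = 0.0047762071
Term 3 = 0 (no dividend yield, q = 0)
Theta = -0.0468023576 + (0.0047762071) + (0.0000000000) = -0.042026

Answer: Theta = -0.042026


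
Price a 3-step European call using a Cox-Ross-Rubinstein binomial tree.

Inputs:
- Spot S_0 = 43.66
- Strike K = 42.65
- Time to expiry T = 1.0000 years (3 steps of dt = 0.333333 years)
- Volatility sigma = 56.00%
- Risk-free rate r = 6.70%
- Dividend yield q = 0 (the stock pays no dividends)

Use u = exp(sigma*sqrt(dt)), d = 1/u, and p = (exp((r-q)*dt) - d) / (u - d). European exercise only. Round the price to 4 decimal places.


Answer: Price = V(0,0) = 11.9377

Derivation:
dt = T/N = 0.333333
u = exp(sigma*sqrt(dt)) = 1.381702; d = 1/u = 0.723745
p = (exp((r-q)*dt) - d) / (u - d) = 0.454193
Discount per step: exp(-r*dt) = 0.977914
Stock lattice S(k, i) with i counting down-moves:
  k=0: S(0,0) = 43.6600
  k=1: S(1,0) = 60.3251; S(1,1) = 31.5987
  k=2: S(2,0) = 83.3513; S(2,1) = 43.6600; S(2,2) = 22.8694
  k=3: S(3,0) = 115.1667; S(3,1) = 60.3251; S(3,2) = 31.5987; S(3,3) = 16.5516
Terminal payoffs V(N, i) = max(S_T - K, 0):
  V(3,0) = 72.516718; V(3,1) = 17.675114; V(3,2) = 0.000000; V(3,3) = 0.000000
Backward induction: V(k, i) = exp(-r*dt) * [p * V(k+1, i) + (1-p) * V(k+1, i+1)].
  V(2,0) = exp(-r*dt) * [p*72.516718 + (1-p)*17.675114] = 41.643296
  V(2,1) = exp(-r*dt) * [p*17.675114 + (1-p)*0.000000] = 7.850612
  V(2,2) = exp(-r*dt) * [p*0.000000 + (1-p)*0.000000] = 0.000000
  V(1,0) = exp(-r*dt) * [p*41.643296 + (1-p)*7.850612] = 22.686648
  V(1,1) = exp(-r*dt) * [p*7.850612 + (1-p)*0.000000] = 3.486943
  V(0,0) = exp(-r*dt) * [p*22.686648 + (1-p)*3.486943] = 11.937708


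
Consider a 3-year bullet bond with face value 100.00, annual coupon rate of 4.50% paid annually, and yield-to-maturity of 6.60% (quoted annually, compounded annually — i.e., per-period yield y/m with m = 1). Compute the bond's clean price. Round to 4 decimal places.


Answer: Price = 94.4484

Derivation:
Coupon per period c = face * coupon_rate / m = 4.500000
Periods per year m = 1; per-period yield y/m = 0.066000
Number of cashflows N = 3
Cashflows (t years, CF_t, discount factor 1/(1+y/m)^(m*t), PV):
  t = 1.0000: CF_t = 4.500000, DF = 0.938086, PV = 4.221388
  t = 2.0000: CF_t = 4.500000, DF = 0.880006, PV = 3.960027
  t = 3.0000: CF_t = 104.500000, DF = 0.825521, PV = 86.266996
Price P = sum_t PV_t = 94.448411


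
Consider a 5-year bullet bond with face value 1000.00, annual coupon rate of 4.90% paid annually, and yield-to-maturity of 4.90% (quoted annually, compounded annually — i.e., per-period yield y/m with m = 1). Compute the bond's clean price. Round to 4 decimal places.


Answer: Price = 1000.0000

Derivation:
Coupon per period c = face * coupon_rate / m = 49.000000
Periods per year m = 1; per-period yield y/m = 0.049000
Number of cashflows N = 5
Cashflows (t years, CF_t, discount factor 1/(1+y/m)^(m*t), PV):
  t = 1.0000: CF_t = 49.000000, DF = 0.953289, PV = 46.711153
  t = 2.0000: CF_t = 49.000000, DF = 0.908760, PV = 44.529222
  t = 3.0000: CF_t = 49.000000, DF = 0.866310, PV = 42.449210
  t = 4.0000: CF_t = 49.000000, DF = 0.825844, PV = 40.466359
  t = 5.0000: CF_t = 1049.000000, DF = 0.787268, PV = 825.844056
Price P = sum_t PV_t = 1000.000000


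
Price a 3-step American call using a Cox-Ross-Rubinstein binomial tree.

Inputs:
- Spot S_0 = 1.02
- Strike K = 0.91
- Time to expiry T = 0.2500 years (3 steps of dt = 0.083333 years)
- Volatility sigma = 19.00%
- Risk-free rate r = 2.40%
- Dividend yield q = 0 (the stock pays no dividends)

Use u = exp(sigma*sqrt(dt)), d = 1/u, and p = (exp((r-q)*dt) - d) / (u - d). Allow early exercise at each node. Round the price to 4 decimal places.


Answer: Price = V(0,0) = 0.1209

Derivation:
dt = T/N = 0.083333
u = exp(sigma*sqrt(dt)) = 1.056380; d = 1/u = 0.946629
p = (exp((r-q)*dt) - d) / (u - d) = 0.504533
Discount per step: exp(-r*dt) = 0.998002
Stock lattice S(k, i) with i counting down-moves:
  k=0: S(0,0) = 1.0200
  k=1: S(1,0) = 1.0775; S(1,1) = 0.9656
  k=2: S(2,0) = 1.1383; S(2,1) = 1.0200; S(2,2) = 0.9140
  k=3: S(3,0) = 1.2024; S(3,1) = 1.0775; S(3,2) = 0.9656; S(3,3) = 0.8652
Terminal payoffs V(N, i) = max(S_T - K, 0):
  V(3,0) = 0.292434; V(3,1) = 0.167508; V(3,2) = 0.055561; V(3,3) = 0.000000
Backward induction: V(k, i) = exp(-r*dt) * [p * V(k+1, i) + (1-p) * V(k+1, i+1)]; then take max(V_cont, immediate exercise) for American.
  V(2,0) = exp(-r*dt) * [p*0.292434 + (1-p)*0.167508] = 0.230076; exercise = 0.228258; V(2,0) = max -> 0.230076
  V(2,1) = exp(-r*dt) * [p*0.167508 + (1-p)*0.055561] = 0.111818; exercise = 0.110000; V(2,1) = max -> 0.111818
  V(2,2) = exp(-r*dt) * [p*0.055561 + (1-p)*0.000000] = 0.027976; exercise = 0.004028; V(2,2) = max -> 0.027976
  V(1,0) = exp(-r*dt) * [p*0.230076 + (1-p)*0.111818] = 0.171141; exercise = 0.167508; V(1,0) = max -> 0.171141
  V(1,1) = exp(-r*dt) * [p*0.111818 + (1-p)*0.027976] = 0.070137; exercise = 0.055561; V(1,1) = max -> 0.070137
  V(0,0) = exp(-r*dt) * [p*0.171141 + (1-p)*0.070137] = 0.120855; exercise = 0.110000; V(0,0) = max -> 0.120855


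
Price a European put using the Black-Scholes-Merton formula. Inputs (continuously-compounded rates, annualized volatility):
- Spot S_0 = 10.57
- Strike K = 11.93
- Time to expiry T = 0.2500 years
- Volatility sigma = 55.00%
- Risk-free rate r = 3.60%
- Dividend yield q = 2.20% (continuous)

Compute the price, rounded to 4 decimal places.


Answer: Price = 1.9859

Derivation:
d1 = (ln(S/K) + (r - q + 0.5*sigma^2) * T) / (sigma * sqrt(T)) = -0.28990522
d2 = d1 - sigma * sqrt(T) = -0.56490522
exp(-rT) = 0.99104038; exp(-qT) = 0.99451510
P = K * exp(-rT) * N(-d2) - S_0 * exp(-qT) * N(-d1)
N(-d1) = 0.61405563; N(-d2) = 0.71393088
P = 11.9300 * 0.99104038 * 0.71393088 - 10.5700 * 0.99451510 * 0.61405563 = 1.9859


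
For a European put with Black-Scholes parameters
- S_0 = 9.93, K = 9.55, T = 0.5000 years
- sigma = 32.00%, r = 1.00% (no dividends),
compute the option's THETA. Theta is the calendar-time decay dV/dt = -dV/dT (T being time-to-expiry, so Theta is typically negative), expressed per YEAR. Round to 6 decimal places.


Answer: Theta = -0.810515

Derivation:
d1 = 0.3076768487; d2 = 0.0814026787
phi(d1) = 0.3804992568; exp(-qT) = 1.0000000000; exp(-rT) = 0.9950124792
Theta = -S*exp(-qT)*phi(d1)*sigma/(2*sqrt(T)) + r*K*exp(-rT)*N(-d2) - q*S*exp(-qT)*N(-d1)
N(-d1) = 0.3791641189; N(-d2) = 0.4675608594; sqrt(T) = 0.7071067812
Term 1 = -9.9300 * 1.0000000000 * 0.3804992568 * 0.3200 / (2 * 0.7071067812) = -0.8549447343
Term 2 = 0.0100 * 9.5500 * 0.9950124792 * 0.4675608594 = 0.0444293590
Term 3 = 0 (no dividend yield, q = 0)
Theta = -0.8549447343 + (0.0444293590) + (0.0000000000) = -0.810515


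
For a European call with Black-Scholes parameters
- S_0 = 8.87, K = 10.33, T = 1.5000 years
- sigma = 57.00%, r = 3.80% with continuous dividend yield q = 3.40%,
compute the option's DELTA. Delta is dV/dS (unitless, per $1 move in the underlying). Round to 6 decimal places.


Answer: Delta = 0.527806

Derivation:
d1 = 0.1393738366; d2 = -0.5587307401
phi(d1) = 0.3950862963; exp(-qT) = 0.9502786705; exp(-rT) = 0.9445940694
N(d1) = 0.5554226270
Delta = exp(-qT) * N(d1) = 0.9502786705 * 0.5554226270 = 0.527806


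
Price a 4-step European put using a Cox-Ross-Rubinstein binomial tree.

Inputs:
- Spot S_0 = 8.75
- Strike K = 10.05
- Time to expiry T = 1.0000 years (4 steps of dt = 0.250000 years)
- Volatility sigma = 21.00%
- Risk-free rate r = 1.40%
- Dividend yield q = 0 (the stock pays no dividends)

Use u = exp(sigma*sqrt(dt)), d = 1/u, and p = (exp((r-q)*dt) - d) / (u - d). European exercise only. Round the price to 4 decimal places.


dt = T/N = 0.250000
u = exp(sigma*sqrt(dt)) = 1.110711; d = 1/u = 0.900325
p = (exp((r-q)*dt) - d) / (u - d) = 0.490439
Discount per step: exp(-r*dt) = 0.996506
Stock lattice S(k, i) with i counting down-moves:
  k=0: S(0,0) = 8.7500
  k=1: S(1,0) = 9.7187; S(1,1) = 7.8778
  k=2: S(2,0) = 10.7947; S(2,1) = 8.7500; S(2,2) = 7.0926
  k=3: S(3,0) = 11.9898; S(3,1) = 9.7187; S(3,2) = 7.8778; S(3,3) = 6.3857
  k=4: S(4,0) = 13.3172; S(4,1) = 10.7947; S(4,2) = 8.7500; S(4,3) = 7.0926; S(4,4) = 5.7492
Terminal payoffs V(N, i) = max(K - S_T, 0):
  V(4,0) = 0.000000; V(4,1) = 0.000000; V(4,2) = 1.300000; V(4,3) = 2.957388; V(4,4) = 4.300840
Backward induction: V(k, i) = exp(-r*dt) * [p * V(k+1, i) + (1-p) * V(k+1, i+1)].
  V(3,0) = exp(-r*dt) * [p*0.000000 + (1-p)*0.000000] = 0.000000
  V(3,1) = exp(-r*dt) * [p*0.000000 + (1-p)*1.300000] = 0.660114
  V(3,2) = exp(-r*dt) * [p*1.300000 + (1-p)*2.957388] = 2.137047
  V(3,3) = exp(-r*dt) * [p*2.957388 + (1-p)*4.300840] = 3.629234
  V(2,0) = exp(-r*dt) * [p*0.000000 + (1-p)*0.660114] = 0.335193
  V(2,1) = exp(-r*dt) * [p*0.660114 + (1-p)*2.137047] = 1.407765
  V(2,2) = exp(-r*dt) * [p*2.137047 + (1-p)*3.629234] = 2.887283
  V(1,0) = exp(-r*dt) * [p*0.335193 + (1-p)*1.407765] = 0.878653
  V(1,1) = exp(-r*dt) * [p*1.407765 + (1-p)*2.887283] = 2.154117
  V(0,0) = exp(-r*dt) * [p*0.878653 + (1-p)*2.154117] = 1.523239

Answer: Price = V(0,0) = 1.5232


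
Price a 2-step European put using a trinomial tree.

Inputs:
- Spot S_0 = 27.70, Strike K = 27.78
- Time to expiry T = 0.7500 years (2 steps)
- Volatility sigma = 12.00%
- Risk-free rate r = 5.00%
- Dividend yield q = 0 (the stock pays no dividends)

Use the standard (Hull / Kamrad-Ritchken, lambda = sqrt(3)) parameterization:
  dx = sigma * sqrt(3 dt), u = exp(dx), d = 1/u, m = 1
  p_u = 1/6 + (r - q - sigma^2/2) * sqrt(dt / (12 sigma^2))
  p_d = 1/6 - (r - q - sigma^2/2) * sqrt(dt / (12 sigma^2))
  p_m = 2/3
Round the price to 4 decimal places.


Answer: Price = V(0,0) = 0.5543

Derivation:
dt = T/N = 0.375000; dx = sigma*sqrt(3*dt) = 0.127279
u = exp(dx) = 1.135734; d = 1/u = 0.880488
p_u = 0.229717, p_m = 0.666667, p_d = 0.103616
Discount per step: exp(-r*dt) = 0.981425
Stock lattice S(k, j) with j the centered position index:
  k=0: S(0,+0) = 27.7000
  k=1: S(1,-1) = 24.3895; S(1,+0) = 27.7000; S(1,+1) = 31.4598
  k=2: S(2,-2) = 21.4747; S(2,-1) = 24.3895; S(2,+0) = 27.7000; S(2,+1) = 31.4598; S(2,+2) = 35.7300
Terminal payoffs V(N, j) = max(K - S_T, 0):
  V(2,-2) = 6.305333; V(2,-1) = 3.390488; V(2,+0) = 0.080000; V(2,+1) = 0.000000; V(2,+2) = 0.000000
Backward induction: V(k, j) = exp(-r*dt) * [p_u * V(k+1, j+1) + p_m * V(k+1, j) + p_d * V(k+1, j-1)]
  V(1,-1) = exp(-r*dt) * [p_u*0.080000 + p_m*3.390488 + p_d*6.305333] = 2.877575
  V(1,+0) = exp(-r*dt) * [p_u*0.000000 + p_m*0.080000 + p_d*3.390488] = 0.397127
  V(1,+1) = exp(-r*dt) * [p_u*0.000000 + p_m*0.000000 + p_d*0.080000] = 0.008135
  V(0,+0) = exp(-r*dt) * [p_u*0.008135 + p_m*0.397127 + p_d*2.877575] = 0.554293


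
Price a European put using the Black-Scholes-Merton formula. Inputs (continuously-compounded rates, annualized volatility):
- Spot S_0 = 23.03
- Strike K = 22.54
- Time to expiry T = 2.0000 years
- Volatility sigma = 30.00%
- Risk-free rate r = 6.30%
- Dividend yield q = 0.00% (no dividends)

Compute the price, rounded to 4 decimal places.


d1 = (ln(S/K) + (r - q + 0.5*sigma^2) * T) / (sigma * sqrt(T)) = 0.55980749
d2 = d1 - sigma * sqrt(T) = 0.13554343
exp(-rT) = 0.88161485; exp(-qT) = 1.00000000
P = K * exp(-rT) * N(-d2) - S_0 * exp(-qT) * N(-d1)
N(-d1) = 0.28780538; N(-d2) = 0.44609112
P = 22.5400 * 0.88161485 * 0.44609112 - 23.0300 * 1.00000000 * 0.28780538 = 2.2364

Answer: Price = 2.2364


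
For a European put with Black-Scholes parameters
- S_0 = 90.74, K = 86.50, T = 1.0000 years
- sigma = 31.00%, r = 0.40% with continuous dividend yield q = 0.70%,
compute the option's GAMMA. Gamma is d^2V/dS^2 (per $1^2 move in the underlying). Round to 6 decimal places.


d1 = 0.2996898719; d2 = -0.0103101281
phi(d1) = 0.3814232825; exp(-qT) = 0.9930244429; exp(-rT) = 0.9960079893
Gamma = exp(-qT) * phi(d1) / (S * sigma * sqrt(T)) = 0.9930244429 * 0.3814232825 / (90.7400 * 0.3100 * 1.0000000000) = 0.013465

Answer: Gamma = 0.013465


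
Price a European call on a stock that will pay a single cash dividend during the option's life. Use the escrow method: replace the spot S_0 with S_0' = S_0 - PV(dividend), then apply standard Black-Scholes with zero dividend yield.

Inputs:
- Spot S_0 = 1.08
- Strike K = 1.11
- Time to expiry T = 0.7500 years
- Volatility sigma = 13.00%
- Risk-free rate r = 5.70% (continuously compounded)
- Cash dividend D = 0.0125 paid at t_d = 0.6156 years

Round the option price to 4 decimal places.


Answer: Price = 0.0501

Derivation:
PV(D) = D * exp(-r * t_d) = 0.0125 * 0.96551929 = 0.01206899
S_0' = S_0 - PV(D) = 1.0800 - 0.01206899 = 1.06793101
d1 = (ln(S_0'/K) + (r + sigma^2/2)*T) / (sigma*sqrt(T)) = 0.09282571
d2 = d1 - sigma*sqrt(T) = -0.01975759
exp(-rT) = 0.95815090
N(d1) = 0.53697899; N(d2) = 0.49211837
C = S_0' * N(d1) - K * exp(-rT) * N(d2) = 1.06793101 * 0.53697899 - 1.1100 * 0.95815090 * 0.49211837 = 0.0501


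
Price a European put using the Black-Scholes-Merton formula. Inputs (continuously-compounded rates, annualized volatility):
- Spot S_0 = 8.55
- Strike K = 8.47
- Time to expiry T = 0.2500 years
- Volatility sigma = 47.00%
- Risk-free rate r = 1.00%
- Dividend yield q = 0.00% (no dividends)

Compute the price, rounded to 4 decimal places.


Answer: Price = 0.7454

Derivation:
d1 = (ln(S/K) + (r - q + 0.5*sigma^2) * T) / (sigma * sqrt(T)) = 0.16814159
d2 = d1 - sigma * sqrt(T) = -0.06685841
exp(-rT) = 0.99750312; exp(-qT) = 1.00000000
P = K * exp(-rT) * N(-d2) - S_0 * exp(-qT) * N(-d1)
N(-d1) = 0.43323594; N(-d2) = 0.52665279
P = 8.4700 * 0.99750312 * 0.52665279 - 8.5500 * 1.00000000 * 0.43323594 = 0.7454


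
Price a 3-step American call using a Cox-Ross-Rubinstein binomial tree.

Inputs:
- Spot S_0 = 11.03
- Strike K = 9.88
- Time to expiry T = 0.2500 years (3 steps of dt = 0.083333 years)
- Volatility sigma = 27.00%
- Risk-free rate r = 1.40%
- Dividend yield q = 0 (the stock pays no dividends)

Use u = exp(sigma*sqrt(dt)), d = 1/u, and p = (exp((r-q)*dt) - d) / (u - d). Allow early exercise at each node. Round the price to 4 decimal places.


dt = T/N = 0.083333
u = exp(sigma*sqrt(dt)) = 1.081060; d = 1/u = 0.925018
p = (exp((r-q)*dt) - d) / (u - d) = 0.488005
Discount per step: exp(-r*dt) = 0.998834
Stock lattice S(k, i) with i counting down-moves:
  k=0: S(0,0) = 11.0300
  k=1: S(1,0) = 11.9241; S(1,1) = 10.2029
  k=2: S(2,0) = 12.8907; S(2,1) = 11.0300; S(2,2) = 9.4379
  k=3: S(3,0) = 13.9356; S(3,1) = 11.9241; S(3,2) = 10.2029; S(3,3) = 8.7302
Terminal payoffs V(N, i) = max(S_T - K, 0):
  V(3,0) = 4.055586; V(3,1) = 2.044095; V(3,2) = 0.322946; V(3,3) = 0.000000
Backward induction: V(k, i) = exp(-r*dt) * [p * V(k+1, i) + (1-p) * V(k+1, i+1)]; then take max(V_cont, immediate exercise) for American.
  V(2,0) = exp(-r*dt) * [p*4.055586 + (1-p)*2.044095] = 3.022185; exercise = 3.010665; V(2,0) = max -> 3.022185
  V(2,1) = exp(-r*dt) * [p*2.044095 + (1-p)*0.322946] = 1.161520; exercise = 1.150000; V(2,1) = max -> 1.161520
  V(2,2) = exp(-r*dt) * [p*0.322946 + (1-p)*0.000000] = 0.157416; exercise = 0.000000; V(2,2) = max -> 0.157416
  V(1,0) = exp(-r*dt) * [p*3.022185 + (1-p)*1.161520] = 2.067121; exercise = 2.044095; V(1,0) = max -> 2.067121
  V(1,1) = exp(-r*dt) * [p*1.161520 + (1-p)*0.157416] = 0.646669; exercise = 0.322946; V(1,1) = max -> 0.646669
  V(0,0) = exp(-r*dt) * [p*2.067121 + (1-p)*0.646669] = 1.338295; exercise = 1.150000; V(0,0) = max -> 1.338295

Answer: Price = V(0,0) = 1.3383


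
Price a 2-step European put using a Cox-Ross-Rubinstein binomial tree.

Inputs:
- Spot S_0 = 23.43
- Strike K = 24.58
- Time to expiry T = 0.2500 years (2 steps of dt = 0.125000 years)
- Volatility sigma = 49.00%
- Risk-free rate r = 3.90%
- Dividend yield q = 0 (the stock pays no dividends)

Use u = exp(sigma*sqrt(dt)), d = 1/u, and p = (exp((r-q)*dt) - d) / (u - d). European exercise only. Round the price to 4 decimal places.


dt = T/N = 0.125000
u = exp(sigma*sqrt(dt)) = 1.189153; d = 1/u = 0.840935
p = (exp((r-q)*dt) - d) / (u - d) = 0.470832
Discount per step: exp(-r*dt) = 0.995137
Stock lattice S(k, i) with i counting down-moves:
  k=0: S(0,0) = 23.4300
  k=1: S(1,0) = 27.8619; S(1,1) = 19.7031
  k=2: S(2,0) = 33.1320; S(2,1) = 23.4300; S(2,2) = 16.5690
Terminal payoffs V(N, i) = max(K - S_T, 0):
  V(2,0) = 0.000000; V(2,1) = 1.150000; V(2,2) = 8.010976
Backward induction: V(k, i) = exp(-r*dt) * [p * V(k+1, i) + (1-p) * V(k+1, i+1)].
  V(1,0) = exp(-r*dt) * [p*0.000000 + (1-p)*1.150000] = 0.605584
  V(1,1) = exp(-r*dt) * [p*1.150000 + (1-p)*8.010976] = 4.757362
  V(0,0) = exp(-r*dt) * [p*0.605584 + (1-p)*4.757362] = 2.788944

Answer: Price = V(0,0) = 2.7889


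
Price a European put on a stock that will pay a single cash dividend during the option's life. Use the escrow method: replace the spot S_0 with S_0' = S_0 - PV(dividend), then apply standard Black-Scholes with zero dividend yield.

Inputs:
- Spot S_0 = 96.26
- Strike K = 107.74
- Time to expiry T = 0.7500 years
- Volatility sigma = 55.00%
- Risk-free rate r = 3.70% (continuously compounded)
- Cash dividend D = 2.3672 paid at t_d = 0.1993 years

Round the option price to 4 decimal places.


PV(D) = D * exp(-r * t_d) = 2.3672 * 0.99265302 = 2.34980823
S_0' = S_0 - PV(D) = 96.2600 - 2.34980823 = 93.91019177
d1 = (ln(S_0'/K) + (r + sigma^2/2)*T) / (sigma*sqrt(T)) = 0.00798948
d2 = d1 - sigma*sqrt(T) = -0.46832449
exp(-rT) = 0.97263149
N(-d1) = 0.49681269; N(-d2) = 0.68022372
P = K * exp(-rT) * N(-d2) - S_0' * N(-d1) = 107.7400 * 0.97263149 * 0.68022372 - 93.91019177 * 0.49681269 = 24.6258

Answer: Price = 24.6258


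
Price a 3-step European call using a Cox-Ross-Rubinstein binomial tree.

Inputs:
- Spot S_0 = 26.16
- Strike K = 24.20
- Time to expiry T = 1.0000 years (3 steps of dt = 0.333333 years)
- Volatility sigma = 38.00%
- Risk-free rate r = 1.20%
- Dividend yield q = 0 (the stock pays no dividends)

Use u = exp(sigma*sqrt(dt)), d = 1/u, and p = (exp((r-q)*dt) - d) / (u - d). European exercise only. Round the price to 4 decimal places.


dt = T/N = 0.333333
u = exp(sigma*sqrt(dt)) = 1.245321; d = 1/u = 0.803006
p = (exp((r-q)*dt) - d) / (u - d) = 0.454432
Discount per step: exp(-r*dt) = 0.996008
Stock lattice S(k, i) with i counting down-moves:
  k=0: S(0,0) = 26.1600
  k=1: S(1,0) = 32.5776; S(1,1) = 21.0066
  k=2: S(2,0) = 40.5695; S(2,1) = 26.1600; S(2,2) = 16.8685
  k=3: S(3,0) = 50.5221; S(3,1) = 32.5776; S(3,2) = 21.0066; S(3,3) = 13.5455
Terminal payoffs V(N, i) = max(S_T - K, 0):
  V(3,0) = 26.322098; V(3,1) = 8.377590; V(3,2) = 0.000000; V(3,3) = 0.000000
Backward induction: V(k, i) = exp(-r*dt) * [p * V(k+1, i) + (1-p) * V(k+1, i+1)].
  V(2,0) = exp(-r*dt) * [p*26.322098 + (1-p)*8.377590] = 16.466154
  V(2,1) = exp(-r*dt) * [p*8.377590 + (1-p)*0.000000] = 3.791848
  V(2,2) = exp(-r*dt) * [p*0.000000 + (1-p)*0.000000] = 0.000000
  V(1,0) = exp(-r*dt) * [p*16.466154 + (1-p)*3.791848] = 9.513331
  V(1,1) = exp(-r*dt) * [p*3.791848 + (1-p)*0.000000] = 1.716259
  V(0,0) = exp(-r*dt) * [p*9.513331 + (1-p)*1.716259] = 5.238503

Answer: Price = V(0,0) = 5.2385


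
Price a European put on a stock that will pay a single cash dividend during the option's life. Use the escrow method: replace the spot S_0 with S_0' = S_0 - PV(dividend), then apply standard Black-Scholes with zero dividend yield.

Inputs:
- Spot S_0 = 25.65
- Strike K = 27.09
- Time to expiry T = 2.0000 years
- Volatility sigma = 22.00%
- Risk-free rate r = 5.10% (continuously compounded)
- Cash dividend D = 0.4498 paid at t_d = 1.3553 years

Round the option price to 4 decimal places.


PV(D) = D * exp(-r * t_d) = 0.4498 * 0.93321441 = 0.41975984
S_0' = S_0 - PV(D) = 25.6500 - 0.41975984 = 25.23024016
d1 = (ln(S_0'/K) + (r + sigma^2/2)*T) / (sigma*sqrt(T)) = 0.25481115
d2 = d1 - sigma*sqrt(T) = -0.05631583
exp(-rT) = 0.90302955
N(-d1) = 0.39943448; N(-d2) = 0.52245490
P = K * exp(-rT) * N(-d2) - S_0' * N(-d1) = 27.0900 * 0.90302955 * 0.52245490 - 25.23024016 * 0.39943448 = 2.7030

Answer: Price = 2.7030


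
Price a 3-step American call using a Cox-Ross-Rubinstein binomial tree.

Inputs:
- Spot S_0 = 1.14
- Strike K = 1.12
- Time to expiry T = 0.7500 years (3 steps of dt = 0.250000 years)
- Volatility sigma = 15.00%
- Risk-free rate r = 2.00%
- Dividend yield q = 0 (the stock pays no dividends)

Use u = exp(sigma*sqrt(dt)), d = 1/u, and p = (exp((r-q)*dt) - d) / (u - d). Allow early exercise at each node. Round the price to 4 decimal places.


dt = T/N = 0.250000
u = exp(sigma*sqrt(dt)) = 1.077884; d = 1/u = 0.927743
p = (exp((r-q)*dt) - d) / (u - d) = 0.514644
Discount per step: exp(-r*dt) = 0.995012
Stock lattice S(k, i) with i counting down-moves:
  k=0: S(0,0) = 1.1400
  k=1: S(1,0) = 1.2288; S(1,1) = 1.0576
  k=2: S(2,0) = 1.3245; S(2,1) = 1.1400; S(2,2) = 0.9812
  k=3: S(3,0) = 1.4276; S(3,1) = 1.2288; S(3,2) = 1.0576; S(3,3) = 0.9103
Terminal payoffs V(N, i) = max(S_T - K, 0):
  V(3,0) = 0.307648; V(3,1) = 0.108788; V(3,2) = 0.000000; V(3,3) = 0.000000
Backward induction: V(k, i) = exp(-r*dt) * [p * V(k+1, i) + (1-p) * V(k+1, i+1)]; then take max(V_cont, immediate exercise) for American.
  V(2,0) = exp(-r*dt) * [p*0.307648 + (1-p)*0.108788] = 0.210077; exercise = 0.204491; V(2,0) = max -> 0.210077
  V(2,1) = exp(-r*dt) * [p*0.108788 + (1-p)*0.000000] = 0.055708; exercise = 0.020000; V(2,1) = max -> 0.055708
  V(2,2) = exp(-r*dt) * [p*0.000000 + (1-p)*0.000000] = 0.000000; exercise = 0.000000; V(2,2) = max -> 0.000000
  V(1,0) = exp(-r*dt) * [p*0.210077 + (1-p)*0.055708] = 0.134479; exercise = 0.108788; V(1,0) = max -> 0.134479
  V(1,1) = exp(-r*dt) * [p*0.055708 + (1-p)*0.000000] = 0.028527; exercise = 0.000000; V(1,1) = max -> 0.028527
  V(0,0) = exp(-r*dt) * [p*0.134479 + (1-p)*0.028527] = 0.082640; exercise = 0.020000; V(0,0) = max -> 0.082640

Answer: Price = V(0,0) = 0.0826


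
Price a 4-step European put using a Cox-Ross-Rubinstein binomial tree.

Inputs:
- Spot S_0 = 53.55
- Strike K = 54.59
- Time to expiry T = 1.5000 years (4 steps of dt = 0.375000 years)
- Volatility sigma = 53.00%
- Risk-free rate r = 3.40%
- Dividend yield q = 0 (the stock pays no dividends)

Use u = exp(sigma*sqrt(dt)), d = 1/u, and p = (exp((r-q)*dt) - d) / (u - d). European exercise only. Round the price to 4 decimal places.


dt = T/N = 0.375000
u = exp(sigma*sqrt(dt)) = 1.383418; d = 1/u = 0.722847
p = (exp((r-q)*dt) - d) / (u - d) = 0.438991
Discount per step: exp(-r*dt) = 0.987331
Stock lattice S(k, i) with i counting down-moves:
  k=0: S(0,0) = 53.5500
  k=1: S(1,0) = 74.0820; S(1,1) = 38.7085
  k=2: S(2,0) = 102.4864; S(2,1) = 53.5500; S(2,2) = 27.9803
  k=3: S(3,0) = 141.7816; S(3,1) = 74.0820; S(3,2) = 38.7085; S(3,3) = 20.2255
  k=4: S(4,0) = 196.1433; S(4,1) = 102.4864; S(4,2) = 53.5500; S(4,3) = 27.9803; S(4,4) = 14.6199
Terminal payoffs V(N, i) = max(K - S_T, 0):
  V(4,0) = 0.000000; V(4,1) = 0.000000; V(4,2) = 1.040000; V(4,3) = 26.609691; V(4,4) = 39.970062
Backward induction: V(k, i) = exp(-r*dt) * [p * V(k+1, i) + (1-p) * V(k+1, i+1)].
  V(3,0) = exp(-r*dt) * [p*0.000000 + (1-p)*0.000000] = 0.000000
  V(3,1) = exp(-r*dt) * [p*0.000000 + (1-p)*1.040000] = 0.576058
  V(3,2) = exp(-r*dt) * [p*1.040000 + (1-p)*26.609691] = 15.189927
  V(3,3) = exp(-r*dt) * [p*26.609691 + (1-p)*39.970062] = 33.672907
  V(2,0) = exp(-r*dt) * [p*0.000000 + (1-p)*0.576058] = 0.319080
  V(2,1) = exp(-r*dt) * [p*0.576058 + (1-p)*15.189927] = 8.663411
  V(2,2) = exp(-r*dt) * [p*15.189927 + (1-p)*33.672907] = 25.235245
  V(1,0) = exp(-r*dt) * [p*0.319080 + (1-p)*8.663411] = 4.936979
  V(1,1) = exp(-r*dt) * [p*8.663411 + (1-p)*25.235245] = 17.732826
  V(0,0) = exp(-r*dt) * [p*4.936979 + (1-p)*17.732826] = 11.962077

Answer: Price = V(0,0) = 11.9621


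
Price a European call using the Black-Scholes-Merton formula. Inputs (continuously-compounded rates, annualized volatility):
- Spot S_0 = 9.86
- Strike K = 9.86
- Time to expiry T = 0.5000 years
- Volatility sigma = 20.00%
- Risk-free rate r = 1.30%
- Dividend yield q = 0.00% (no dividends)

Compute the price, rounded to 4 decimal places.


Answer: Price = 0.5866

Derivation:
d1 = (ln(S/K) + (r - q + 0.5*sigma^2) * T) / (sigma * sqrt(T)) = 0.11667262
d2 = d1 - sigma * sqrt(T) = -0.02474874
exp(-rT) = 0.99352108; exp(-qT) = 1.00000000
C = S_0 * exp(-qT) * N(d1) - K * exp(-rT) * N(d2)
N(d1) = 0.54644026; N(d2) = 0.49012769
C = 9.8600 * 1.00000000 * 0.54644026 - 9.8600 * 0.99352108 * 0.49012769 = 0.5866


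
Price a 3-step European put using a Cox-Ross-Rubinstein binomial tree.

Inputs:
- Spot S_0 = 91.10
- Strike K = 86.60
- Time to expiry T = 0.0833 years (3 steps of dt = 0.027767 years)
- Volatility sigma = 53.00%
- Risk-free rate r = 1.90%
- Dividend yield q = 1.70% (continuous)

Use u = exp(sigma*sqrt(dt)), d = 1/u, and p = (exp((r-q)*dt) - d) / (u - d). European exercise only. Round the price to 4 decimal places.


Answer: Price = V(0,0) = 3.6168

Derivation:
dt = T/N = 0.027767
u = exp(sigma*sqrt(dt)) = 1.092333; d = 1/u = 0.915472
p = (exp((r-q)*dt) - d) / (u - d) = 0.478249
Discount per step: exp(-r*dt) = 0.999473
Stock lattice S(k, i) with i counting down-moves:
  k=0: S(0,0) = 91.1000
  k=1: S(1,0) = 99.5115; S(1,1) = 83.3995
  k=2: S(2,0) = 108.6997; S(2,1) = 91.1000; S(2,2) = 76.3499
  k=3: S(3,0) = 118.7363; S(3,1) = 99.5115; S(3,2) = 83.3995; S(3,3) = 69.8962
Terminal payoffs V(N, i) = max(K - S_T, 0):
  V(3,0) = 0.000000; V(3,1) = 0.000000; V(3,2) = 3.200515; V(3,3) = 16.703833
Backward induction: V(k, i) = exp(-r*dt) * [p * V(k+1, i) + (1-p) * V(k+1, i+1)].
  V(2,0) = exp(-r*dt) * [p*0.000000 + (1-p)*0.000000] = 0.000000
  V(2,1) = exp(-r*dt) * [p*0.000000 + (1-p)*3.200515] = 1.668990
  V(2,2) = exp(-r*dt) * [p*3.200515 + (1-p)*16.703833] = 10.240475
  V(1,0) = exp(-r*dt) * [p*0.000000 + (1-p)*1.668990] = 0.870337
  V(1,1) = exp(-r*dt) * [p*1.668990 + (1-p)*10.240475] = 6.137928
  V(0,0) = exp(-r*dt) * [p*0.870337 + (1-p)*6.137928] = 3.616797


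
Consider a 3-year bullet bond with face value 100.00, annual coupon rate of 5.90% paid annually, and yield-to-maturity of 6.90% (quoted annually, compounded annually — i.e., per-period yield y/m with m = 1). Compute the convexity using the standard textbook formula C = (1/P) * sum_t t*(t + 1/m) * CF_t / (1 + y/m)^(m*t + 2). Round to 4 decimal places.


Coupon per period c = face * coupon_rate / m = 5.900000
Periods per year m = 1; per-period yield y/m = 0.069000
Number of cashflows N = 3
Cashflows (t years, CF_t, discount factor 1/(1+y/m)^(m*t), PV):
  t = 1.0000: CF_t = 5.900000, DF = 0.935454, PV = 5.519177
  t = 2.0000: CF_t = 5.900000, DF = 0.875074, PV = 5.162934
  t = 3.0000: CF_t = 105.900000, DF = 0.818591, PV = 86.688771
Price P = sum_t PV_t = 97.370882
Convexity numerator sum_t t*(t + 1/m) * CF_t / (1+y/m)^(m*t + 2):
  t = 1.0000: term = 9.659372
  t = 2.0000: term = 27.107686
  t = 3.0000: term = 910.308672
Convexity = (1/P) * sum = 947.075730 / 97.370882 = 9.726478

Answer: Convexity = 9.7265
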